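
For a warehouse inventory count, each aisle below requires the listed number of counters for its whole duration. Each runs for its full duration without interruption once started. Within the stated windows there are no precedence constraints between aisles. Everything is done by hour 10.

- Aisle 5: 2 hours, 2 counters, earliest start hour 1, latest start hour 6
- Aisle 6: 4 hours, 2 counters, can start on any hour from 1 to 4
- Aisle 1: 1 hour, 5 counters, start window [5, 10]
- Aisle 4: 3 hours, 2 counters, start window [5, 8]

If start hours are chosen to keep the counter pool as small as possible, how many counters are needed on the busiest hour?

Early-start (Aisle 5@1, Aisle 6@1, Aisle 1@5, Aisle 4@5) gives peak 7: h1:4  h2:4  h3:2  h4:2  h5:7  h6:2  h7:2  h8:0  h9:0  h10:0.
Shift Aisle 4→6.
Schedule Aisle 5@1, Aisle 6@1, Aisle 1@5, Aisle 4@6: h1:4  h2:4  h3:2  h4:2  h5:5  h6:2  h7:2  h8:2  h9:0  h10:0 — peak 5.

5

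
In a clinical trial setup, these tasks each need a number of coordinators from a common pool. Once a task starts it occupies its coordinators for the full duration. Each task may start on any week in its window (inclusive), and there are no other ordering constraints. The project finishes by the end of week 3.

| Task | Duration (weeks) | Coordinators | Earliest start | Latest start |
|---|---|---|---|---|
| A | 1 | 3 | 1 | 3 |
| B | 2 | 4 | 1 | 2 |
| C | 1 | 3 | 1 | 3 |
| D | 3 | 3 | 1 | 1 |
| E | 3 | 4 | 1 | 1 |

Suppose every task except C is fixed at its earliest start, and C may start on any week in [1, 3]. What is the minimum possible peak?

C@1: w1:17  w2:11  w3:7 → peak 17
C@2: w1:14  w2:14  w3:7 → peak 14
C@3: w1:14  w2:11  w3:10 → peak 14
Best is C@2, peak 14.

14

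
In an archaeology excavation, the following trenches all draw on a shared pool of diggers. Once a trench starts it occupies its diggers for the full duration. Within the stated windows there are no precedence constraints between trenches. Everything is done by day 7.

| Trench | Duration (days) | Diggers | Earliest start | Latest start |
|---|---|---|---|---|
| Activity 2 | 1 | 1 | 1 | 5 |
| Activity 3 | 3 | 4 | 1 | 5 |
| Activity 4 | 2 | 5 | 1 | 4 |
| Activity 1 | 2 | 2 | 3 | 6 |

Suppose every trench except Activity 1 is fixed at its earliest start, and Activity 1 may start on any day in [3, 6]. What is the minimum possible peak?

10

Activity 1@3: d1:10  d2:9  d3:6  d4:2  d5:0  d6:0  d7:0 → peak 10
Activity 1@4: d1:10  d2:9  d3:4  d4:2  d5:2  d6:0  d7:0 → peak 10
Activity 1@5: d1:10  d2:9  d3:4  d4:0  d5:2  d6:2  d7:0 → peak 10
Activity 1@6: d1:10  d2:9  d3:4  d4:0  d5:0  d6:2  d7:2 → peak 10
Best is Activity 1@3, peak 10.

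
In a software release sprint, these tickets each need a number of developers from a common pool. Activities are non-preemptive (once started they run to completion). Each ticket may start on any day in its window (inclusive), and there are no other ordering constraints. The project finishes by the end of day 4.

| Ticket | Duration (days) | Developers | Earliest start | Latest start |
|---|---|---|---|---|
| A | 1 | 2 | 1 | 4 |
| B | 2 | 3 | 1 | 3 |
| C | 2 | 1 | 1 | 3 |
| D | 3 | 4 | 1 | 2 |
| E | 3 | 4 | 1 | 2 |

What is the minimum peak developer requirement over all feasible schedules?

11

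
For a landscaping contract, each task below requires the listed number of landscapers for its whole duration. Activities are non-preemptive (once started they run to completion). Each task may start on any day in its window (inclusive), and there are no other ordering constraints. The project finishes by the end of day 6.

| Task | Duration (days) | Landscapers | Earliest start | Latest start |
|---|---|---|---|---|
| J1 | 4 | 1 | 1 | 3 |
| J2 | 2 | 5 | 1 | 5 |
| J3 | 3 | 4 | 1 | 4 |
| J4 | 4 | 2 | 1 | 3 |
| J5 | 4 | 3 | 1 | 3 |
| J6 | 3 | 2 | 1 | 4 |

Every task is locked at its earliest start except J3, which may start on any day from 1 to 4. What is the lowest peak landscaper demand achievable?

13

J3@1: d1:17  d2:17  d3:12  d4:6  d5:0  d6:0 → peak 17
J3@2: d1:13  d2:17  d3:12  d4:10  d5:0  d6:0 → peak 17
J3@3: d1:13  d2:13  d3:12  d4:10  d5:4  d6:0 → peak 13
J3@4: d1:13  d2:13  d3:8  d4:10  d5:4  d6:4 → peak 13
Best is J3@3, peak 13.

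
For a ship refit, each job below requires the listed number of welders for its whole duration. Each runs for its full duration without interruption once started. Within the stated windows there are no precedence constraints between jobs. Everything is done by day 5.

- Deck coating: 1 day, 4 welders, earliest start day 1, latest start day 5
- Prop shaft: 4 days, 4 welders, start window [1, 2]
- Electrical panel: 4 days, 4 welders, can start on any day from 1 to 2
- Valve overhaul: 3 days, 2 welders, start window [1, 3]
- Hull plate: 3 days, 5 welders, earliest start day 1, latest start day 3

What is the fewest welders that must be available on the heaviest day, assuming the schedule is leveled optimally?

15

Early-start (Deck coating@1, Prop shaft@1, Electrical panel@1, Valve overhaul@1, Hull plate@1) gives peak 19: d1:19  d2:15  d3:15  d4:8  d5:0.
Shift Hull plate→2.
Schedule Deck coating@1, Prop shaft@1, Electrical panel@1, Valve overhaul@1, Hull plate@2: d1:14  d2:15  d3:15  d4:13  d5:0 — peak 15.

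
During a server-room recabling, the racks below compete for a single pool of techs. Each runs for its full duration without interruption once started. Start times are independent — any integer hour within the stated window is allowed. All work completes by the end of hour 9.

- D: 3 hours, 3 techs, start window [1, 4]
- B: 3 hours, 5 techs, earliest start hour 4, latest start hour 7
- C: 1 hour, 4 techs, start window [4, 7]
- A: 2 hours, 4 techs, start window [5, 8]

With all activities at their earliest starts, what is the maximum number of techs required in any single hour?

Early-start schedule: D@1, B@4, C@4, A@5.
Load per hour: hour 1: 3, hour 2: 3, hour 3: 3, hour 4: 9, hour 5: 9, hour 6: 9, hour 7: 0, hour 8: 0, hour 9: 0.
Peak is 9.

9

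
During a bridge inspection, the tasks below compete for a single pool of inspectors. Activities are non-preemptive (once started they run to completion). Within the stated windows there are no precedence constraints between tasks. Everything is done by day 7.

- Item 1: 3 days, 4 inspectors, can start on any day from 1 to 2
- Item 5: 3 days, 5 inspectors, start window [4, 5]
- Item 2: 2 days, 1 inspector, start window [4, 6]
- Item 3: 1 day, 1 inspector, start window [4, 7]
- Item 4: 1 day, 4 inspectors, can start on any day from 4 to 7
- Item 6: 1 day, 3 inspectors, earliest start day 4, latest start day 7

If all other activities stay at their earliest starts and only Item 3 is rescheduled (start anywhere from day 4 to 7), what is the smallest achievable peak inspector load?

Item 3@4: d1:4  d2:4  d3:4  d4:14  d5:6  d6:5  d7:0 → peak 14
Item 3@5: d1:4  d2:4  d3:4  d4:13  d5:7  d6:5  d7:0 → peak 13
Item 3@6: d1:4  d2:4  d3:4  d4:13  d5:6  d6:6  d7:0 → peak 13
Item 3@7: d1:4  d2:4  d3:4  d4:13  d5:6  d6:5  d7:1 → peak 13
Best is Item 3@5, peak 13.

13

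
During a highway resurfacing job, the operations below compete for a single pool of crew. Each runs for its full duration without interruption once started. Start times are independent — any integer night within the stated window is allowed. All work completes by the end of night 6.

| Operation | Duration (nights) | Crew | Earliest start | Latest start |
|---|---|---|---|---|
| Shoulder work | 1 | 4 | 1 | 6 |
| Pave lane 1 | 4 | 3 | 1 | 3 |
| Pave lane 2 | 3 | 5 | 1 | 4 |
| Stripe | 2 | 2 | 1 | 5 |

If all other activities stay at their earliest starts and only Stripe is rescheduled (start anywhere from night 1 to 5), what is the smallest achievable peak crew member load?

Stripe@1: n1:14  n2:10  n3:8  n4:3  n5:0  n6:0 → peak 14
Stripe@2: n1:12  n2:10  n3:10  n4:3  n5:0  n6:0 → peak 12
Stripe@3: n1:12  n2:8  n3:10  n4:5  n5:0  n6:0 → peak 12
Stripe@4: n1:12  n2:8  n3:8  n4:5  n5:2  n6:0 → peak 12
Stripe@5: n1:12  n2:8  n3:8  n4:3  n5:2  n6:2 → peak 12
Best is Stripe@2, peak 12.

12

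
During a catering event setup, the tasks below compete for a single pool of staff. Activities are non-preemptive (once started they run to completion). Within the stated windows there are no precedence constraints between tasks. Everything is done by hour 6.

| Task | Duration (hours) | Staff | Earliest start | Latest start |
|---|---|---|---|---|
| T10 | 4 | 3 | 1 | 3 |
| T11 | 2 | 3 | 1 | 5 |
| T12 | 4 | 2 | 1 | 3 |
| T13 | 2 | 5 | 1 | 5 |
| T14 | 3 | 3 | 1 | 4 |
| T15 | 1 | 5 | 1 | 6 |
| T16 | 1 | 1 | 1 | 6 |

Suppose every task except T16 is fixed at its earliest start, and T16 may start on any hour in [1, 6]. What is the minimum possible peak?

21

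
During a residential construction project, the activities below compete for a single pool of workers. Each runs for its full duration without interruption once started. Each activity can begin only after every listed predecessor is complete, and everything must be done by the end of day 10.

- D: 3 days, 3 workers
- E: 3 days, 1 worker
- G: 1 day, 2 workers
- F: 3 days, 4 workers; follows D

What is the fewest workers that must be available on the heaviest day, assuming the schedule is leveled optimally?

4

Early-start (D@1, E@1, G@1, F@4) gives peak 6: d1:6  d2:4  d3:4  d4:4  d5:4  d6:4  d7:0  d8:0  d9:0  d10:0.
Shift G→4, F→5.
Schedule D@1, E@1, G@4, F@5: d1:4  d2:4  d3:4  d4:2  d5:4  d6:4  d7:4  d8:0  d9:0  d10:0 — peak 4.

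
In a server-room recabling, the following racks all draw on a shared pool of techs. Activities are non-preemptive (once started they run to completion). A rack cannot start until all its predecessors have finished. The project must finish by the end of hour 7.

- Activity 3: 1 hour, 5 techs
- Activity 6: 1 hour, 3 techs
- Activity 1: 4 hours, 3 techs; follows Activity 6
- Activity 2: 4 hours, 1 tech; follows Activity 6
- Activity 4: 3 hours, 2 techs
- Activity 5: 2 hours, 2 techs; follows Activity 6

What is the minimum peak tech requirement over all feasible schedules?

6

Early-start (Activity 3@1, Activity 6@1, Activity 1@2, Activity 2@2, Activity 4@1, Activity 5@2) gives peak 10: h1:10  h2:8  h3:8  h4:4  h5:4  h6:0  h7:0.
Shift Activity 6→2, Activity 1→3, Activity 2→3, Activity 4→2, Activity 5→5.
Schedule Activity 3@1, Activity 6@2, Activity 1@3, Activity 2@3, Activity 4@2, Activity 5@5: h1:5  h2:5  h3:6  h4:6  h5:6  h6:6  h7:0 — peak 6.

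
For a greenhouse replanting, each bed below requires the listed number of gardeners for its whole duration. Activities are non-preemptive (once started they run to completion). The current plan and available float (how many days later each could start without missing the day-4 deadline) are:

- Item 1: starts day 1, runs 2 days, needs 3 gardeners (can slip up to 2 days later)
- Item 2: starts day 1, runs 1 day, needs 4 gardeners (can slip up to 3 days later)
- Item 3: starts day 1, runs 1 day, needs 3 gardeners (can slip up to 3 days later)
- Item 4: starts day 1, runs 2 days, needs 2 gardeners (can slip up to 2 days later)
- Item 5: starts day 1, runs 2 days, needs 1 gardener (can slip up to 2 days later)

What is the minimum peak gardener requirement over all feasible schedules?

Early-start (Item 1@1, Item 2@1, Item 3@1, Item 4@1, Item 5@1) gives peak 13: d1:13  d2:6  d3:0  d4:0.
Shift Item 2→3, Item 3→4, Item 5→3.
Schedule Item 1@1, Item 2@3, Item 3@4, Item 4@1, Item 5@3: d1:5  d2:5  d3:5  d4:4 — peak 5.
Total gardener-days = 19 over 4 days ⇒ peak ≥ ⌈19/4⌉ = 5, so 5 is optimal.

5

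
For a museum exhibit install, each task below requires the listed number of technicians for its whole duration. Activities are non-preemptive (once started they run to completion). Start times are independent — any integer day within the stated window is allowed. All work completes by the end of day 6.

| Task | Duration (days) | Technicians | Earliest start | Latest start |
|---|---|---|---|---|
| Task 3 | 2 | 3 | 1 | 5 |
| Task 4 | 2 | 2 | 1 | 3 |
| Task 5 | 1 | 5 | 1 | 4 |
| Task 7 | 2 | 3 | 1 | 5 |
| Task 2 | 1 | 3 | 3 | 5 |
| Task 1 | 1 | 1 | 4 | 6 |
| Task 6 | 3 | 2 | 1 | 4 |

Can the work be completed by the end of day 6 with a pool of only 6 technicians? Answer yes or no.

yes

Schedule Task 3@1, Task 4@1, Task 5@3, Task 7@5, Task 2@4, Task 1@4, Task 6@4: d1:5  d2:5  d3:5  d4:6  d5:5  d6:5 — peak 6 ≤ 6.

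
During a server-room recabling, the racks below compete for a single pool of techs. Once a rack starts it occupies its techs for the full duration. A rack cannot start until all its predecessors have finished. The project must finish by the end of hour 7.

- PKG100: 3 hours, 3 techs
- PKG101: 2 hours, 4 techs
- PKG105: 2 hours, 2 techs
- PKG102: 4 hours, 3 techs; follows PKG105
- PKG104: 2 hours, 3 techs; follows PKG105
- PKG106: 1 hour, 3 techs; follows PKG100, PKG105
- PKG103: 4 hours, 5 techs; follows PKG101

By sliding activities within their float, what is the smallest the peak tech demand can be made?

Early-start (PKG100@1, PKG101@1, PKG105@1, PKG102@3, PKG104@3, PKG106@4, PKG103@3) gives peak 14: h1:9  h2:9  h3:14  h4:14  h5:8  h6:8  h7:0.
Shift PKG106→5, PKG103→4.
Schedule PKG100@1, PKG101@1, PKG105@1, PKG102@3, PKG104@3, PKG106@5, PKG103@4: h1:9  h2:9  h3:9  h4:11  h5:11  h6:8  h7:5 — peak 11.

11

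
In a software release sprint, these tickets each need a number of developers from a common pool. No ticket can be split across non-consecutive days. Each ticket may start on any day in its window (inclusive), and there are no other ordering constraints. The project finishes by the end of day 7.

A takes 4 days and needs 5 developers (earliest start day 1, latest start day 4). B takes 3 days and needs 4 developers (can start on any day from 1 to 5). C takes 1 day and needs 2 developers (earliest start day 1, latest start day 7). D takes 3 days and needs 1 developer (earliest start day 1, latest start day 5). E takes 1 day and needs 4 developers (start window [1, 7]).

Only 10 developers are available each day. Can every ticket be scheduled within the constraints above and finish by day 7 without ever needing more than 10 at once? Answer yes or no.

yes

Schedule A@1, B@5, C@1, D@1, E@5: d1:8  d2:6  d3:6  d4:5  d5:8  d6:4  d7:4 — peak 8 ≤ 10.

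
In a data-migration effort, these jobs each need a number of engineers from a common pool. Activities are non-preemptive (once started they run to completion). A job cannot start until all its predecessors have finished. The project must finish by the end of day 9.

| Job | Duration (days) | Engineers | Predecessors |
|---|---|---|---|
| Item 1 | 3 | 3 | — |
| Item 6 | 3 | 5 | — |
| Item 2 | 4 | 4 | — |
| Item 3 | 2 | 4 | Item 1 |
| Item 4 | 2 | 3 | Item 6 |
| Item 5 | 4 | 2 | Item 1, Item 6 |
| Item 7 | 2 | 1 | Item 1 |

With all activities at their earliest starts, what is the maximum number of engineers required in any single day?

14

Early-start schedule: Item 1@1, Item 6@1, Item 2@1, Item 3@4, Item 4@4, Item 5@4, Item 7@4.
Load per day: day 1: 12, day 2: 12, day 3: 12, day 4: 14, day 5: 10, day 6: 2, day 7: 2, day 8: 0, day 9: 0.
Peak is 14.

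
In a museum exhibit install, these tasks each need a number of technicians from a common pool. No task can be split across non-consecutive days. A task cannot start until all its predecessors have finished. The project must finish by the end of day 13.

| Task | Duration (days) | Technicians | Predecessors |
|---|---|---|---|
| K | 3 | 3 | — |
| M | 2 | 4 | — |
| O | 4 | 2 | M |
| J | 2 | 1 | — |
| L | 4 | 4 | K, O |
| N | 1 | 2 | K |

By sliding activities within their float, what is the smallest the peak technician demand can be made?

4

Early-start (K@1, M@1, O@3, J@1, L@7, N@4) gives peak 8: d1:8  d2:8  d3:5  d4:4  d5:2  d6:2  d7:4  d8:4  d9:4  d10:4  d11:0  d12:0  d13:0.
Shift M→4, O→6, L→10, N→6.
Schedule K@1, M@4, O@6, J@1, L@10, N@6: d1:4  d2:4  d3:3  d4:4  d5:4  d6:4  d7:2  d8:2  d9:2  d10:4  d11:4  d12:4  d13:4 — peak 4.
Total technician-days = 45 over 13 days ⇒ peak ≥ ⌈45/13⌉ = 4, so 4 is optimal.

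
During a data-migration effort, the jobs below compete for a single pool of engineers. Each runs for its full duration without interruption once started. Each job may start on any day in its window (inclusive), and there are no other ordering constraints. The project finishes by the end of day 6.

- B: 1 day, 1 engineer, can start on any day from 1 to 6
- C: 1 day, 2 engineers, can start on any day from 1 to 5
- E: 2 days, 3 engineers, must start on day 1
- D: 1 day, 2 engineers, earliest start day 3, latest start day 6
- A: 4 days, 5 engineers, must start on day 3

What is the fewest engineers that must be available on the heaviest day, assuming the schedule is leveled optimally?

Schedule B@1, C@1, E@1, D@3, A@3: d1:6  d2:3  d3:7  d4:5  d5:5  d6:5 — peak 7.

7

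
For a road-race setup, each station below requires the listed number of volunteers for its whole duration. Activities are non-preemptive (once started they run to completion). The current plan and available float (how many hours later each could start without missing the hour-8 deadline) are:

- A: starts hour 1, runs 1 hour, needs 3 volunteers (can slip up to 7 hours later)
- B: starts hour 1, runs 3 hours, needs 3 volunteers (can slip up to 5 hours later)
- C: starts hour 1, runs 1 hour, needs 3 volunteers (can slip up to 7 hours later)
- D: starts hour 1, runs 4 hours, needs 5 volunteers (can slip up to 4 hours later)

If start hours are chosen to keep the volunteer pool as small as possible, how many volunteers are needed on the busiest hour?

6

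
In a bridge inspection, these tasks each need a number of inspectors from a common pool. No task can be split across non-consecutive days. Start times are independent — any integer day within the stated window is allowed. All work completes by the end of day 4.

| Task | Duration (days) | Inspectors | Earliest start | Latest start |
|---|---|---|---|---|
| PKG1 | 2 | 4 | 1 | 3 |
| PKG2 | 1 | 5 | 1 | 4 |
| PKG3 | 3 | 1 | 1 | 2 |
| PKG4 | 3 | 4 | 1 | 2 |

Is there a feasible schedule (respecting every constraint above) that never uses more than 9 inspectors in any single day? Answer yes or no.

Schedule PKG1@1, PKG2@1, PKG3@2, PKG4@2: d1:9  d2:9  d3:5  d4:5 — peak 9 ≤ 9.

yes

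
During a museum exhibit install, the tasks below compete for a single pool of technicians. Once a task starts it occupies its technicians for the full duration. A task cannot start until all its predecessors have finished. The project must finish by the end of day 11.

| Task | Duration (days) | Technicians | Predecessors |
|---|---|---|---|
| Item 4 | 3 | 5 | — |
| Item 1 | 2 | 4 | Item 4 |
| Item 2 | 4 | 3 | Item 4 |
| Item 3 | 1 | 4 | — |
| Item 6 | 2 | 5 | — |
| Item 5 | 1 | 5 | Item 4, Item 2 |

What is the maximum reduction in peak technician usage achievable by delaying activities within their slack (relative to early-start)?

7

Early-start peak: d1:14  d2:10  d3:5  d4:7  d5:7  d6:3  d7:3  d8:5  d9:0  d10:0  d11:0 ⇒ 14.
Leveled (Item 4@1, Item 1@4, Item 2@4, Item 3@6, Item 6@8, Item 5@10): d1:5  d2:5  d3:5  d4:7  d5:7  d6:7  d7:3  d8:5  d9:5  d10:5  d11:0 ⇒ 7.
Reduction 14 − 7 = 7.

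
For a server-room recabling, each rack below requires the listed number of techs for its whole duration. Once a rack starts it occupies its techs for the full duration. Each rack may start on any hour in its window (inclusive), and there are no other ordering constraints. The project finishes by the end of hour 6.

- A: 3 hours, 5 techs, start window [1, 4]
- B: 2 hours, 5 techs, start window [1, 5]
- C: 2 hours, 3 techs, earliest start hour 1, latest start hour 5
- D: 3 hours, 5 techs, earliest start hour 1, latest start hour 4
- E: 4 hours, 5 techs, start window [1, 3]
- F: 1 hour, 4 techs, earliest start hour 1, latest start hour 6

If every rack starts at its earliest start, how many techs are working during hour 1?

At early start, hour 1 has: A, B, C, D, E, F.
Demand: 5 + 5 + 3 + 5 + 5 + 4 = 27.

27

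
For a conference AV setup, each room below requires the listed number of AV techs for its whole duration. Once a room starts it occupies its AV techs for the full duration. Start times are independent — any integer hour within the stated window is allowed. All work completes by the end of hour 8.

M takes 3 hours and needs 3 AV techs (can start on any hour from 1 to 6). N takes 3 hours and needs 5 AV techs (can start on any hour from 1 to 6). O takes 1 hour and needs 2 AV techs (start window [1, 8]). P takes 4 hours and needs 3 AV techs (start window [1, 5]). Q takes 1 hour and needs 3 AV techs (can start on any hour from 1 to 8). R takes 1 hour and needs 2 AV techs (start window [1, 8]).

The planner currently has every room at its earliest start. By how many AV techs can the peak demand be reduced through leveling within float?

12

Early-start peak: h1:18  h2:11  h3:11  h4:3  h5:0  h6:0  h7:0  h8:0 ⇒ 18.
Leveled (M@1, N@5, O@4, P@1, Q@8, R@8): h1:6  h2:6  h3:6  h4:5  h5:5  h6:5  h7:5  h8:5 ⇒ 6.
Reduction 18 − 6 = 12.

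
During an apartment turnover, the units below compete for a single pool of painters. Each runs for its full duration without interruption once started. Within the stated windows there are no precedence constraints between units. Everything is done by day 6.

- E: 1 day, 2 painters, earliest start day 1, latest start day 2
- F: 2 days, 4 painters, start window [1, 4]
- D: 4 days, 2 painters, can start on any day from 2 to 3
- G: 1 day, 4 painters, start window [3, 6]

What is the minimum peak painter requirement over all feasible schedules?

Schedule E@1, F@1, D@2, G@3: d1:6  d2:6  d3:6  d4:2  d5:2  d6:0 — peak 6.

6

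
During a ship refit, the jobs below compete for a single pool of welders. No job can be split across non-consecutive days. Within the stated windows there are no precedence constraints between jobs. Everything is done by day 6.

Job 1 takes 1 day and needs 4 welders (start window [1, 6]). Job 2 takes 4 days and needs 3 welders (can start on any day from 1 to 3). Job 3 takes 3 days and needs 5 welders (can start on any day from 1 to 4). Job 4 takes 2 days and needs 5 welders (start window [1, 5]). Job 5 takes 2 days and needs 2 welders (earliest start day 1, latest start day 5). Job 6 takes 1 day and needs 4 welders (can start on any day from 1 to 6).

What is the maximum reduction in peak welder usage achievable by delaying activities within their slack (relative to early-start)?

Early-start peak: d1:23  d2:15  d3:8  d4:3  d5:0  d6:0 ⇒ 23.
Leveled (Job 1@1, Job 2@3, Job 3@4, Job 4@1, Job 5@2, Job 6@3): d1:9  d2:7  d3:9  d4:8  d5:8  d6:8 ⇒ 9.
Reduction 23 − 9 = 14.

14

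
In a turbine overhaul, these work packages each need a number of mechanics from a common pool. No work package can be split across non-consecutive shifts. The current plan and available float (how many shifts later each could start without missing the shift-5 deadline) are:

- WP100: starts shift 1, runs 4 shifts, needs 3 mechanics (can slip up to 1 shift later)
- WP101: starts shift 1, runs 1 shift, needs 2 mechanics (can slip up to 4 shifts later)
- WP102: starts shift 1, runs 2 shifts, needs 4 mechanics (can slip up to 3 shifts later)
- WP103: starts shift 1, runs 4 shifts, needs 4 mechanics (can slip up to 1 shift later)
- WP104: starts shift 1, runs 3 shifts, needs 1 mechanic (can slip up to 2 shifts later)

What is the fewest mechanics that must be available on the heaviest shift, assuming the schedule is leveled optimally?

Early-start (WP100@1, WP101@1, WP102@1, WP103@1, WP104@1) gives peak 14: s1:14  s2:12  s3:8  s4:7  s5:0.
Shift WP103→2, WP104→3.
Schedule WP100@1, WP101@1, WP102@1, WP103@2, WP104@3: s1:9  s2:11  s3:8  s4:8  s5:5 — peak 11.

11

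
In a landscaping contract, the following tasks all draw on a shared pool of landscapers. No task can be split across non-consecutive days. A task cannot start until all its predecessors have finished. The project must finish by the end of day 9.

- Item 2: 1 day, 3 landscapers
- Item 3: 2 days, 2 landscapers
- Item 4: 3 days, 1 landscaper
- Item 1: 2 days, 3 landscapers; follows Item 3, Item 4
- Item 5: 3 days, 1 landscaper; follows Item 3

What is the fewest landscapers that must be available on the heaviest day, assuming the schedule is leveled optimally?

3

Early-start (Item 2@1, Item 3@1, Item 4@1, Item 1@4, Item 5@3) gives peak 6: d1:6  d2:3  d3:2  d4:4  d5:4  d6:0  d7:0  d8:0  d9:0.
Shift Item 3→2, Item 4→2, Item 1→5, Item 5→7.
Schedule Item 2@1, Item 3@2, Item 4@2, Item 1@5, Item 5@7: d1:3  d2:3  d3:3  d4:1  d5:3  d6:3  d7:1  d8:1  d9:1 — peak 3.
Total landscaper-days = 19 over 9 days ⇒ peak ≥ ⌈19/9⌉ = 3, so 3 is optimal.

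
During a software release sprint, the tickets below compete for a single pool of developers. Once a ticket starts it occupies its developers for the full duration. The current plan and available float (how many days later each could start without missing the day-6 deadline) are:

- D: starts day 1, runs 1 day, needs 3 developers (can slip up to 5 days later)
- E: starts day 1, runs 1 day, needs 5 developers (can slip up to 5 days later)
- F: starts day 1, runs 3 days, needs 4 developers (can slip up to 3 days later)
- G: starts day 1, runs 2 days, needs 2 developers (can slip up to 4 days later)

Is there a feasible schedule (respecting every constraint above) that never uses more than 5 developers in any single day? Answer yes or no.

Schedule D@1, E@3, F@4, G@1: d1:5  d2:2  d3:5  d4:4  d5:4  d6:4 — peak 5 ≤ 5.

yes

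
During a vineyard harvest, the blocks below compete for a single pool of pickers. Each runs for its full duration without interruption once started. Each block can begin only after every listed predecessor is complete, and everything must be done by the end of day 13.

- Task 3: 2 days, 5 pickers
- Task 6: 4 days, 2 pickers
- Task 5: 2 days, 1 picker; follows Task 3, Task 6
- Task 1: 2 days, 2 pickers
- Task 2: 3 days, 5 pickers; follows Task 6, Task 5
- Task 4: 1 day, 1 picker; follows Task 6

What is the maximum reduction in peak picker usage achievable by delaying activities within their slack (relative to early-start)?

4

Early-start peak: d1:9  d2:9  d3:2  d4:2  d5:2  d6:1  d7:5  d8:5  d9:5  d10:0  d11:0  d12:0  d13:0 ⇒ 9.
Leveled (Task 3@1, Task 6@3, Task 5@7, Task 1@3, Task 2@9, Task 4@7): d1:5  d2:5  d3:4  d4:4  d5:2  d6:2  d7:2  d8:1  d9:5  d10:5  d11:5  d12:0  d13:0 ⇒ 5.
Reduction 9 − 5 = 4.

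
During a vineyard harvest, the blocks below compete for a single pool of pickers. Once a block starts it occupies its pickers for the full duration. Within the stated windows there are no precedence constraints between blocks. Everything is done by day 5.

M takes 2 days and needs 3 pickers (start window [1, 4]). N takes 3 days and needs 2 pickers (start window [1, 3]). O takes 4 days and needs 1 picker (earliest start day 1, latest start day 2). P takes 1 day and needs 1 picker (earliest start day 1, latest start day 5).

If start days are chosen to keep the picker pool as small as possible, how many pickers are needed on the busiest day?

Early-start (M@1, N@1, O@1, P@1) gives peak 7: d1:7  d2:6  d3:3  d4:1  d5:0.
Shift N→3, P→3.
Schedule M@1, N@3, O@1, P@3: d1:4  d2:4  d3:4  d4:3  d5:2 — peak 4.
Total picker-days = 17 over 5 days ⇒ peak ≥ ⌈17/5⌉ = 4, so 4 is optimal.

4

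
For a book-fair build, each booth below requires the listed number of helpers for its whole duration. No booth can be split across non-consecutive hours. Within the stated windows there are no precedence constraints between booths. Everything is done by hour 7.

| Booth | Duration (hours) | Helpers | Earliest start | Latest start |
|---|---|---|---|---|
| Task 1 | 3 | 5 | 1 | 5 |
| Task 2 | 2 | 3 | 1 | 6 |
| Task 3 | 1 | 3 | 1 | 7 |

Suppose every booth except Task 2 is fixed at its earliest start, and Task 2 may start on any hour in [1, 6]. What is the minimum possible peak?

Task 2@1: h1:11  h2:8  h3:5  h4:0  h5:0  h6:0  h7:0 → peak 11
Task 2@2: h1:8  h2:8  h3:8  h4:0  h5:0  h6:0  h7:0 → peak 8
Task 2@3: h1:8  h2:5  h3:8  h4:3  h5:0  h6:0  h7:0 → peak 8
Task 2@4: h1:8  h2:5  h3:5  h4:3  h5:3  h6:0  h7:0 → peak 8
Task 2@5: h1:8  h2:5  h3:5  h4:0  h5:3  h6:3  h7:0 → peak 8
Task 2@6: h1:8  h2:5  h3:5  h4:0  h5:0  h6:3  h7:3 → peak 8
Best is Task 2@2, peak 8.

8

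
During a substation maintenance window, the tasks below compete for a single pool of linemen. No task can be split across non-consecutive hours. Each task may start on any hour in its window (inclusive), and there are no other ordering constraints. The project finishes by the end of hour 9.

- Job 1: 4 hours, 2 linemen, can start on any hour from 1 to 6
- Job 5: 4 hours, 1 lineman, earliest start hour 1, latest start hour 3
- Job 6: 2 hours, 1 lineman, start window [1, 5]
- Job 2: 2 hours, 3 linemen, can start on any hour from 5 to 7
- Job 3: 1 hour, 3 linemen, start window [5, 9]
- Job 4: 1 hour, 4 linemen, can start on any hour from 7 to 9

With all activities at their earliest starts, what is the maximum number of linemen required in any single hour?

6

Early-start schedule: Job 1@1, Job 5@1, Job 6@1, Job 2@5, Job 3@5, Job 4@7.
Load per hour: hour 1: 4, hour 2: 4, hour 3: 3, hour 4: 3, hour 5: 6, hour 6: 3, hour 7: 4, hour 8: 0, hour 9: 0.
Peak is 6.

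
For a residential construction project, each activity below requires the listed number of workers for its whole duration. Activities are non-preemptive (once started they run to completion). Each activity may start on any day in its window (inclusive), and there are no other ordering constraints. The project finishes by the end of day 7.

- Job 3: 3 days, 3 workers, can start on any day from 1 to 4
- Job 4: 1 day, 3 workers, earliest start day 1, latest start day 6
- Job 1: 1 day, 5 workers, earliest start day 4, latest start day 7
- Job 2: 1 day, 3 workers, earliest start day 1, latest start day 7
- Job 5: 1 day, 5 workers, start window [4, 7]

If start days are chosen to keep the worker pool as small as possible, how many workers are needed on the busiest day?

Early-start (Job 3@1, Job 4@1, Job 1@4, Job 2@1, Job 5@4) gives peak 10: d1:9  d2:3  d3:3  d4:10  d5:0  d6:0  d7:0.
Shift Job 4→4, Job 1→5, Job 2→6, Job 5→7.
Schedule Job 3@1, Job 4@4, Job 1@5, Job 2@6, Job 5@7: d1:3  d2:3  d3:3  d4:3  d5:5  d6:3  d7:5 — peak 5.

5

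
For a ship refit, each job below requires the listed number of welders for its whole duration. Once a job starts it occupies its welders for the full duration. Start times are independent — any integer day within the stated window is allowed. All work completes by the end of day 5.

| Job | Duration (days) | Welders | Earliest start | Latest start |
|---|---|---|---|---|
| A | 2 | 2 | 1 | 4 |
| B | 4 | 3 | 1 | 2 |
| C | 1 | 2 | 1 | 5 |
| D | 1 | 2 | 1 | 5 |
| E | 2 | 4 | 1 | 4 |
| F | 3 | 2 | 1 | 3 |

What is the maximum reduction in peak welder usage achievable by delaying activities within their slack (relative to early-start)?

8

Early-start peak: d1:15  d2:11  d3:5  d4:3  d5:0 ⇒ 15.
Leveled (A@1, B@1, C@3, D@5, E@4, F@1): d1:7  d2:7  d3:7  d4:7  d5:6 ⇒ 7.
Reduction 15 − 7 = 8.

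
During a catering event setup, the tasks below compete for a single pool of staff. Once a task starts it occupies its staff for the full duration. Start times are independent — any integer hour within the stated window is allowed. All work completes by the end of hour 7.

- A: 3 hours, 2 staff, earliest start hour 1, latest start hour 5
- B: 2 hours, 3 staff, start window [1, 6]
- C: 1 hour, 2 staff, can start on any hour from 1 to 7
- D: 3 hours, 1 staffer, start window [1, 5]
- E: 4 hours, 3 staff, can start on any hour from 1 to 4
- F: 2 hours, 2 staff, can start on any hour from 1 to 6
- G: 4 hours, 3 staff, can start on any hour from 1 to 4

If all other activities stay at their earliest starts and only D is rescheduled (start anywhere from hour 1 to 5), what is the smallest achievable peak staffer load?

15

D@1: h1:16  h2:14  h3:9  h4:6  h5:0  h6:0  h7:0 → peak 16
D@2: h1:15  h2:14  h3:9  h4:7  h5:0  h6:0  h7:0 → peak 15
D@3: h1:15  h2:13  h3:9  h4:7  h5:1  h6:0  h7:0 → peak 15
D@4: h1:15  h2:13  h3:8  h4:7  h5:1  h6:1  h7:0 → peak 15
D@5: h1:15  h2:13  h3:8  h4:6  h5:1  h6:1  h7:1 → peak 15
Best is D@2, peak 15.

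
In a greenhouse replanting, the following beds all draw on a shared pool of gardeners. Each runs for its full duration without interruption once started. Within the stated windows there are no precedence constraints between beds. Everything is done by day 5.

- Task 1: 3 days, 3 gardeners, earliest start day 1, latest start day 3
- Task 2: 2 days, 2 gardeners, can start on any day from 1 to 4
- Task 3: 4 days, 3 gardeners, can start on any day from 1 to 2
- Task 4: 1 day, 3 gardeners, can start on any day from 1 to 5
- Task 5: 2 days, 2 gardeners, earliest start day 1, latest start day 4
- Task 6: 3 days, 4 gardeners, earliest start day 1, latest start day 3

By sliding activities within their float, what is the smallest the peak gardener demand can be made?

10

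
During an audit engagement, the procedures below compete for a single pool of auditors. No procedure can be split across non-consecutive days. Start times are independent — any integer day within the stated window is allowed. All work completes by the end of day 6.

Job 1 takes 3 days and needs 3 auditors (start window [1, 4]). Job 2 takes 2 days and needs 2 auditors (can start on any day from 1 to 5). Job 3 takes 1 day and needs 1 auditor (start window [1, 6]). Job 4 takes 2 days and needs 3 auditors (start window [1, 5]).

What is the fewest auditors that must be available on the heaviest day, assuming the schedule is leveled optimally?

Early-start (Job 1@1, Job 2@1, Job 3@1, Job 4@1) gives peak 9: d1:9  d2:8  d3:3  d4:0  d5:0  d6:0.
Shift Job 3→3, Job 4→4.
Schedule Job 1@1, Job 2@1, Job 3@3, Job 4@4: d1:5  d2:5  d3:4  d4:3  d5:3  d6:0 — peak 5.

5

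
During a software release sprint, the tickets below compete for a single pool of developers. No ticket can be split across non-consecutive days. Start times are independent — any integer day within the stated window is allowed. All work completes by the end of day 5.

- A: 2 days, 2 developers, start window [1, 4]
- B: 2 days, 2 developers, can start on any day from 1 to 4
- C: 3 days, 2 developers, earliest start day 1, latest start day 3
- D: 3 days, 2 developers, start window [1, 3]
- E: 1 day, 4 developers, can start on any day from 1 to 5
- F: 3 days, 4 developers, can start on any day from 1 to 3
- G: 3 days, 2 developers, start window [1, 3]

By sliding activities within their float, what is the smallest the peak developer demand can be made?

10

Early-start (A@1, B@1, C@1, D@1, E@1, F@1, G@1) gives peak 18: d1:18  d2:14  d3:10  d4:0  d5:0.
Shift E→4, F→3.
Schedule A@1, B@1, C@1, D@1, E@4, F@3, G@1: d1:10  d2:10  d3:10  d4:8  d5:4 — peak 10.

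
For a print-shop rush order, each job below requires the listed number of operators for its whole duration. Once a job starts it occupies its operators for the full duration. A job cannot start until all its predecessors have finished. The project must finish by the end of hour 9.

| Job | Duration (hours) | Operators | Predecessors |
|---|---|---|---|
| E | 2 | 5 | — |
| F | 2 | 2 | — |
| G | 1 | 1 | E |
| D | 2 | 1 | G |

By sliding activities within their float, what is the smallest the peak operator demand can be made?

Early-start (E@1, F@1, G@3, D@4) gives peak 7: h1:7  h2:7  h3:1  h4:1  h5:1  h6:0  h7:0  h8:0  h9:0.
Shift F→3.
Schedule E@1, F@3, G@3, D@4: h1:5  h2:5  h3:3  h4:3  h5:1  h6:0  h7:0  h8:0  h9:0 — peak 5.

5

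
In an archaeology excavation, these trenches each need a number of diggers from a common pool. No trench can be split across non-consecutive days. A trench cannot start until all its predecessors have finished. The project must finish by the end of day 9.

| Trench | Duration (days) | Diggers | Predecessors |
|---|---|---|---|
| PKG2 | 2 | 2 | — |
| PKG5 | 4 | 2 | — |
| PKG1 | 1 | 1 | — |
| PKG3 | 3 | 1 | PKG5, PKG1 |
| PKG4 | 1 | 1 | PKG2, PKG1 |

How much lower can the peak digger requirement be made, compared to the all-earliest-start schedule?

2

Early-start peak: d1:5  d2:4  d3:3  d4:2  d5:1  d6:1  d7:1  d8:0  d9:0 ⇒ 5.
Leveled (PKG2@1, PKG5@3, PKG1@1, PKG3@7, PKG4@3): d1:3  d2:2  d3:3  d4:2  d5:2  d6:2  d7:1  d8:1  d9:1 ⇒ 3.
Reduction 5 − 3 = 2.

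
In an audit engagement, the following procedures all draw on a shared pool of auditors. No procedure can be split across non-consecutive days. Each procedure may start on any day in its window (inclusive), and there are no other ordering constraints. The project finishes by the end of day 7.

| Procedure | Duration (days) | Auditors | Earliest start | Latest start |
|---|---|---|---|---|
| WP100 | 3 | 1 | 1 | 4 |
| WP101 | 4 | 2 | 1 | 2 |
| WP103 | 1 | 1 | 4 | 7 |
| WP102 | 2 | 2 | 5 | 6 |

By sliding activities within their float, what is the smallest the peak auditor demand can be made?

3

Schedule WP100@1, WP101@1, WP103@4, WP102@5: d1:3  d2:3  d3:3  d4:3  d5:2  d6:2  d7:0 — peak 3.
Total auditor-days = 16 over 7 days ⇒ peak ≥ ⌈16/7⌉ = 3, so 3 is optimal.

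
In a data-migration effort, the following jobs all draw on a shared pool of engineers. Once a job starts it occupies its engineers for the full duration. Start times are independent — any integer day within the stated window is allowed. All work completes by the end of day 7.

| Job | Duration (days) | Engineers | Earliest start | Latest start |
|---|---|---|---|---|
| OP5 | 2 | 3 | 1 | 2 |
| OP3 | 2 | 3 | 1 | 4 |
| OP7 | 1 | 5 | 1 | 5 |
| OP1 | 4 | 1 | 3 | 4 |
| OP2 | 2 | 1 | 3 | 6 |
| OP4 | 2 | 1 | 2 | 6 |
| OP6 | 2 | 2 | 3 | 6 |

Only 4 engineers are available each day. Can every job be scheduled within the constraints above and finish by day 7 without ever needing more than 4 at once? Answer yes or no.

Total engineer-days = 29; over 7 days the average is 29/7 > 4, so some day must exceed 4.

no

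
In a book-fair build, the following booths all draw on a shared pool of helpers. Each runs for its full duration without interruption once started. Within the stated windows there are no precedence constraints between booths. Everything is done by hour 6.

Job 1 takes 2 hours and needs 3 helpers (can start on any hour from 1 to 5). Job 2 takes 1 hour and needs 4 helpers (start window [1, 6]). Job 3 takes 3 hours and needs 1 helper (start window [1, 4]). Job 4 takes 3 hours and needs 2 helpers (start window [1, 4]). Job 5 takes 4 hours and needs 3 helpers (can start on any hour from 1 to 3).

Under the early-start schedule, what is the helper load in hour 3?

At early start, hour 3 has: Job 3, Job 4, Job 5.
Demand: 1 + 2 + 3 = 6.

6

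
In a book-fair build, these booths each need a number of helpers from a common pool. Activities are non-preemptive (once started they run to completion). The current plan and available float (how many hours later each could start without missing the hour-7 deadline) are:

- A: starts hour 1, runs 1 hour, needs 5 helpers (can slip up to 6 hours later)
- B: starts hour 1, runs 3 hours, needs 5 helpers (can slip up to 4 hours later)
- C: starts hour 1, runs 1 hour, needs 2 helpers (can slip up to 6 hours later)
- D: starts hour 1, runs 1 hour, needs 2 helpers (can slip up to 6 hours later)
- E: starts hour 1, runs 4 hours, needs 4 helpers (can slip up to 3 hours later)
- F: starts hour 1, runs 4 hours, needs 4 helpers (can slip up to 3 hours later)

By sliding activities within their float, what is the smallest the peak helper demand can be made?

9

Early-start (A@1, B@1, C@1, D@1, E@1, F@1) gives peak 22: h1:22  h2:13  h3:13  h4:8  h5:0  h6:0  h7:0.
Shift B→5, C→2, D→2, F→3.
Schedule A@1, B@5, C@2, D@2, E@1, F@3: h1:9  h2:8  h3:8  h4:8  h5:9  h6:9  h7:5 — peak 9.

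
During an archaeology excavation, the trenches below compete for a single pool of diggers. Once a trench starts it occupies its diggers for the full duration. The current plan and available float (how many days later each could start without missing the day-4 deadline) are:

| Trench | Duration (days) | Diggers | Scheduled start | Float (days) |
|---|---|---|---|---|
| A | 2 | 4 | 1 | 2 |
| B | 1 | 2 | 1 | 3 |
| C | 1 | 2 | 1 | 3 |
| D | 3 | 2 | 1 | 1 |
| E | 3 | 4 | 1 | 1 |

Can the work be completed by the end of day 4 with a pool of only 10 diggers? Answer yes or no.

yes

Schedule A@1, B@1, C@1, D@1, E@2: d1:10  d2:10  d3:6  d4:4 — peak 10 ≤ 10.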